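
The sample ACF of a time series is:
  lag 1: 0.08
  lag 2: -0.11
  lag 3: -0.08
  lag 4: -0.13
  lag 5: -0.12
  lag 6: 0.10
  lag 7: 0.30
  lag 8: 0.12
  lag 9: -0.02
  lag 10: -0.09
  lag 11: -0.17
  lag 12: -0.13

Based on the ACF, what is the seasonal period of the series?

7

The largest autocorrelation is r_7 = 0.30; the remaining lags stay at or below 0.12.
The dominant spike at lag 7 indicates a seasonal period of 7.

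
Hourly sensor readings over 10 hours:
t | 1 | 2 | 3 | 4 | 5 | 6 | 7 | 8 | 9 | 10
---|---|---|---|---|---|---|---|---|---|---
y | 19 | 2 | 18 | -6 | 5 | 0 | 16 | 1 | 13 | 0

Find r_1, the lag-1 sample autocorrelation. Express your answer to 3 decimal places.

-0.581

Mean ȳ = (19 + 2 + 18 − 6 + 5 + 0 + 16 + 1 + 13 + 0)/10 = 6.8000
Numerator Σ_{t=1}^{9}(y_t−ȳ)(y_{t+1}−ȳ) = -414.4400
Denominator Σ(y_t−ȳ)² = 713.6000
r_1 = -414.4400 / 713.6000 = -0.581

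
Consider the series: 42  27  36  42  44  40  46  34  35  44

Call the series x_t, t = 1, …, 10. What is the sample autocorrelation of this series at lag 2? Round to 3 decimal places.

-0.256

Mean x̄ = (42 + 27 + 36 + 42 + 44 + 40 + 46 + 34 + 35 + 44)/10 = 39.0000
Numerator Σ_{t=1}^{8}(x_t−x̄)(x_{t+2}−x̄) = -80.0000
Denominator Σ(x_t−x̄)² = 312.0000
r_2 = -80.0000 / 312.0000 = -0.256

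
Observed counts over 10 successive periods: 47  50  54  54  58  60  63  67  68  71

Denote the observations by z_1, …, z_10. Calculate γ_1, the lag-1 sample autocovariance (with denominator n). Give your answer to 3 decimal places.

Mean z̄ = (47 + 50 + 54 + 54 + 58 + 60 + 63 + 67 + 68 + 71)/10 = 59.2000
Σ_{t=1}^{9}(z_t−z̄)(z_{t+1}−z̄) = 397.5600
γ_1 = 397.5600 / 10 = 39.756

39.756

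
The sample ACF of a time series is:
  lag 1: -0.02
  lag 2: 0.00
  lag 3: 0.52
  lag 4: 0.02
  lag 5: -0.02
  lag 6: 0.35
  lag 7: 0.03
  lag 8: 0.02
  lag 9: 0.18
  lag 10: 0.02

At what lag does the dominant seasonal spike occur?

The largest autocorrelation is r_3 = 0.52, with weaker echoes at lags 6 (0.35) and 9 (0.18); the remaining lags stay at or below 0.03.
The dominant spike at lag 3 indicates a seasonal period of 3.

3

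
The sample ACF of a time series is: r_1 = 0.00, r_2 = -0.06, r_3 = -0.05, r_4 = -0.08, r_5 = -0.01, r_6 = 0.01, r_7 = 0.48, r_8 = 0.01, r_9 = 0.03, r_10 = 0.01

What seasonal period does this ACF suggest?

7

The largest autocorrelation is r_7 = 0.48; the remaining lags stay at or below 0.03.
The dominant spike at lag 7 indicates a seasonal period of 7.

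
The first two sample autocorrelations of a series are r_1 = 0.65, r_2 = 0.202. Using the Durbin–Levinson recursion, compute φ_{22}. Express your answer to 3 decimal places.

-0.382

φ_{22} = (r_2 − r_1²) / (1 − r_1²)
r_1² = (0.65)² = 0.4225
Numerator = 0.202 − 0.4225 = -0.2205; denominator = 1 − 0.4225 = 0.5775
φ_{22} = -0.2205 / 0.5775 = -0.382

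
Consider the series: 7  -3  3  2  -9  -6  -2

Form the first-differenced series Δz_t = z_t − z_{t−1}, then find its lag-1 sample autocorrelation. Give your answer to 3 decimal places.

-0.307

First differences Δz: -10, 6, -1, -11, 3, 4
Mean of differences = -1.5000
Numerator Σ(Δz_t−Δz̄)(Δz_{t+1}−Δz̄) = -82.7500
Denominator Σ(Δz_t−Δz̄)² = 269.5000
r_1(Δz) = -82.7500 / 269.5000 = -0.307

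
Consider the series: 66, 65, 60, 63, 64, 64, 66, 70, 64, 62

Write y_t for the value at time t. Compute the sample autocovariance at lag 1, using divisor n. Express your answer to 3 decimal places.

Mean ȳ = (66 + 65 + 60 + 63 + 64 + 64 + 66 + 70 + 64 + 62)/10 = 64.4000
Σ_{t=1}^{9}(y_t−ȳ)(y_{t+1}−ȳ) = 12.2400
γ_1 = 12.2400 / 10 = 1.224

1.224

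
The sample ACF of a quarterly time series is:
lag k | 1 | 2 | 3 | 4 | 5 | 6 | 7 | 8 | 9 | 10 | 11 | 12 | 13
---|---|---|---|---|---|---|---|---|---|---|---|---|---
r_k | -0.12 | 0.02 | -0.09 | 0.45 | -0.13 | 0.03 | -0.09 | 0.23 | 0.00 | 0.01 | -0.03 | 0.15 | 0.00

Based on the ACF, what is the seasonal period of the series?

4

The largest autocorrelation is r_4 = 0.45, with weaker echoes at lags 8 (0.23) and 12 (0.15); the remaining lags stay at or below 0.03.
The dominant spike at lag 4 indicates a seasonal period of 4.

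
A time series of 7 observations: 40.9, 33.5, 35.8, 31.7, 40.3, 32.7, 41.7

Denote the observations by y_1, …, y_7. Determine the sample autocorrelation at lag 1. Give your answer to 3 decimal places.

Mean ȳ = (40.9 + 33.5 + 35.8 + 31.7 + 40.3 + 32.7 + 41.7)/7 = 36.6571
Deviations from mean: 4.2429, -3.1571, -0.8571, -4.9571, 3.6429, -3.9571, 5.0429
Σ(y_t−ȳ)(y_{t+1}−ȳ) = (-13.3953) + (2.7061) + (4.2490) + (-18.0582) + (-14.4153) + (-19.9553) = -58.8690
Denominator Σ(y_t−ȳ)² = 107.6371
r_1 = -58.8690 / 107.6371 = -0.547

-0.547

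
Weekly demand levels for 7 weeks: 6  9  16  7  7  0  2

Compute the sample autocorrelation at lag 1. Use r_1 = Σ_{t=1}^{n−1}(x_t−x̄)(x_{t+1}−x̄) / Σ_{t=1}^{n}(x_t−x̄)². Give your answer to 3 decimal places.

Mean x̄ = (6 + 9 + 16 + 7 + 7 + 0 + 2)/7 = 6.7143
Deviations from mean: -0.7143, 2.2857, 9.2857, 0.2857, 0.2857, -6.7143, -4.7143
Numerator Σ_{t=1}^{6}(x_t−x̄)(x_{t+1}−x̄) = 52.0612
Denominator Σ(x_t−x̄)² = 159.4286
r_1 = 52.0612 / 159.4286 = 0.327

0.327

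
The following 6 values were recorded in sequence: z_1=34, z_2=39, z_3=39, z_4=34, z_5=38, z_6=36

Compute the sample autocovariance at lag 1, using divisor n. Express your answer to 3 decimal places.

-1.907

Mean z̄ = (34 + 39 + 39 + 34 + 38 + 36)/6 = 36.6667
Σ_{t=1}^{5}(z_t−z̄)(z_{t+1}−z̄) = -11.4444
γ_1 = -11.4444 / 6 = -1.907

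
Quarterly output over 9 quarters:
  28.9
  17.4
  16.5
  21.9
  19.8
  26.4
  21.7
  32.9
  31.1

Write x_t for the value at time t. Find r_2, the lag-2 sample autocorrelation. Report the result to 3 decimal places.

Mean x̄ = (28.9 + 17.4 + 16.5 + 21.9 + 19.8 + 26.4 + 21.7 + 32.9 + 31.1)/9 = 24.0667
Numerator Σ_{t=1}^{7}(x_t−x̄)(x_{t+2}−x̄) = 19.1644
Denominator Σ(x_t−x̄)² = 286.5000
r_2 = 19.1644 / 286.5000 = 0.067

0.067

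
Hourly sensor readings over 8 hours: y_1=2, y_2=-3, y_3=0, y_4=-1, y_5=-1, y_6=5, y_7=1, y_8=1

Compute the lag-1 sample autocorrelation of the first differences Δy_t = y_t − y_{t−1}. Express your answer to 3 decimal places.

First differences Δy: -5, 3, -1, 0, 6, -4, 0
Mean of differences = -0.1429
Numerator Σ(Δy_t−Δȳ)(Δy_{t+1}−Δȳ) = -41.4490
Denominator Σ(Δy_t−Δȳ)² = 86.8571
r_1(Δy) = -41.4490 / 86.8571 = -0.477

-0.477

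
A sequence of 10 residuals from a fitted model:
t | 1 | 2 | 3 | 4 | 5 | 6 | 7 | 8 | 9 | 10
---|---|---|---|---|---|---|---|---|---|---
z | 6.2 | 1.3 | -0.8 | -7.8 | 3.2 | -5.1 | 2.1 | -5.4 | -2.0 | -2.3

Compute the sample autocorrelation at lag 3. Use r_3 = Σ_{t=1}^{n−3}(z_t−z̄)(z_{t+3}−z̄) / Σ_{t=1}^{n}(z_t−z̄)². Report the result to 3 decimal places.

Mean z̄ = (6.2 + 1.3 − 0.8 − 7.8 + 3.2 − 5.1 + 2.1 − 5.4 − 2.0 − 2.3)/10 = -1.0600
Σ(z_t−z̄)(z_{t+3}−z̄) = (-48.9324) + (10.0536) + (-1.0504) + (-21.2984) + (-18.4884) + (3.7976) + (-3.9184) = -79.8368
Denominator Σ(z_t−z̄)² = 169.4840
r_3 = -79.8368 / 169.4840 = -0.471

-0.471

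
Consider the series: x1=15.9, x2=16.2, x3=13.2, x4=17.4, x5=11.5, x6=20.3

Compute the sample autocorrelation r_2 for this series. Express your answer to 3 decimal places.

Mean x̄ = (15.9 + 16.2 + 13.2 + 17.4 + 11.5 + 20.3)/6 = 15.7500
Deviations from mean: 0.1500, 0.4500, -2.5500, 1.6500, -4.2500, 4.5500
Σ(x_t−x̄)(x_{t+2}−x̄) = (-0.3825) + (0.7425) + (10.8375) + (7.5075) = 18.7050
Denominator Σ(x_t−x̄)² = 48.2150
r_2 = 18.7050 / 48.2150 = 0.388

0.388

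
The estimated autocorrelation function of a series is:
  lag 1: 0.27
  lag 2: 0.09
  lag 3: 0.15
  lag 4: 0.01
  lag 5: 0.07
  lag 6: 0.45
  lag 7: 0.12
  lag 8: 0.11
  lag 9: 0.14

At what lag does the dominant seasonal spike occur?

6

The largest autocorrelation is r_6 = 0.45; the remaining lags stay at or below 0.27. The elevated value at lag 1 (0.27), dropping to 0.09 at lag 2, reflects decaying short-term dependence rather than seasonality.
The dominant spike at lag 6 indicates a seasonal period of 6.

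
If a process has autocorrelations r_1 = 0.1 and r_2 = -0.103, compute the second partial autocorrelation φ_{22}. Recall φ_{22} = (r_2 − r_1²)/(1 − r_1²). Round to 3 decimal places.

-0.114

φ_{22} = (r_2 − r_1²) / (1 − r_1²)
r_1² = (0.1)² = 0.01
Numerator = -0.103 − 0.0100 = -0.1130; denominator = 1 − 0.0100 = 0.9900
φ_{22} = -0.1130 / 0.9900 = -0.114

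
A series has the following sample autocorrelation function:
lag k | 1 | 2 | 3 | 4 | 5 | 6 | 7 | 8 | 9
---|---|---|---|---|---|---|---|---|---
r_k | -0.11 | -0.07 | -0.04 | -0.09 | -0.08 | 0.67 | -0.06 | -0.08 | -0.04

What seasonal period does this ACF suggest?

6

The largest autocorrelation is r_6 = 0.67; the remaining lags stay at or below -0.04.
The dominant spike at lag 6 indicates a seasonal period of 6.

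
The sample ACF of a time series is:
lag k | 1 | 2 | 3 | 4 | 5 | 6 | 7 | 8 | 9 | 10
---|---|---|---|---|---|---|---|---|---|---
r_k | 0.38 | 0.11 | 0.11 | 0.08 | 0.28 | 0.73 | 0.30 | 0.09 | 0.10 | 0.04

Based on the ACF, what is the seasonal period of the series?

The largest autocorrelation is r_6 = 0.73; the remaining lags stay at or below 0.38. The elevated value at lag 1 (0.38), dropping to 0.11 at lag 2, reflects decaying short-term dependence rather than seasonality.
The dominant spike at lag 6 indicates a seasonal period of 6.

6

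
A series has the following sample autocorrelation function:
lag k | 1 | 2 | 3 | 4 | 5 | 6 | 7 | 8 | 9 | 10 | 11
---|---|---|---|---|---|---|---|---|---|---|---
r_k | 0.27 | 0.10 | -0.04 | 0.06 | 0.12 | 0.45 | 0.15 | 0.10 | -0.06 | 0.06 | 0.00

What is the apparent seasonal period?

The largest autocorrelation is r_6 = 0.45; the remaining lags stay at or below 0.27. The elevated value at lag 1 (0.27), dropping to 0.10 at lag 2, reflects decaying short-term dependence rather than seasonality.
The dominant spike at lag 6 indicates a seasonal period of 6.

6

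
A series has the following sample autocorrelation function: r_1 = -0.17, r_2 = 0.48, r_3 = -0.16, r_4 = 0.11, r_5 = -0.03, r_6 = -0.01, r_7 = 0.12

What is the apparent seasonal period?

The largest autocorrelation is r_2 = 0.48; the remaining lags stay at or below 0.12.
The dominant spike at lag 2 indicates a seasonal period of 2.

2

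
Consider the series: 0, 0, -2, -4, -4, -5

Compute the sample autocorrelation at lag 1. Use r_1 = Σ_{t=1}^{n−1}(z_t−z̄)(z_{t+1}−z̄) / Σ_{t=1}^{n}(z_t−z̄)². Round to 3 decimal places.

Mean z̄ = (0 + 0 − 2 − 4 − 4 − 5)/6 = -2.5000
Deviations from mean: 2.5000, 2.5000, 0.5000, -1.5000, -1.5000, -2.5000
Σ(z_t−z̄)(z_{t+1}−z̄) = (6.2500) + (1.2500) + (-0.7500) + (2.2500) + (3.7500) = 12.7500
Denominator Σ(z_t−z̄)² = 23.5000
r_1 = 12.7500 / 23.5000 = 0.543

0.543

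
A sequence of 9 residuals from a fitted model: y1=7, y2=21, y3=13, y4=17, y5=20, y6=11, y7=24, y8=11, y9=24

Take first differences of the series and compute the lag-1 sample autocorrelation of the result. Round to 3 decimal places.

First differences Δy: 14, -8, 4, 3, -9, 13, -13, 13
Mean of differences = 2.1250
Numerator Σ(Δy_t−Δȳ)(Δy_{t+1}−Δȳ) = -597.2656
Denominator Σ(Δy_t−Δȳ)² = 836.8750
r_1(Δy) = -597.2656 / 836.8750 = -0.714

-0.714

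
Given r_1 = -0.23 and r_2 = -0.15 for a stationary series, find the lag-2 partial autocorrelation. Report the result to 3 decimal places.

φ_{22} = (r_2 − r_1²) / (1 − r_1²)
r_1² = (-0.23)² = 0.0529
Numerator = -0.15 − 0.0529 = -0.2029; denominator = 1 − 0.0529 = 0.9471
φ_{22} = -0.2029 / 0.9471 = -0.214

-0.214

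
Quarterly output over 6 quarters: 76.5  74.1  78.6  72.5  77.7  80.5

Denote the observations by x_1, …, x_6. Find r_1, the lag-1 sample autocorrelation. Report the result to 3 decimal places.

Mean x̄ = (76.5 + 74.1 + 78.6 + 72.5 + 77.7 + 80.5)/6 = 76.6500
Σ(x_t−x̄)(x_{t+1}−x̄) = (0.3825) + (-4.9725) + (-8.0925) + (-4.3575) + (4.0425) = -12.9975
Denominator Σ(x_t−x̄)² = 43.4750
r_1 = -12.9975 / 43.4750 = -0.299

-0.299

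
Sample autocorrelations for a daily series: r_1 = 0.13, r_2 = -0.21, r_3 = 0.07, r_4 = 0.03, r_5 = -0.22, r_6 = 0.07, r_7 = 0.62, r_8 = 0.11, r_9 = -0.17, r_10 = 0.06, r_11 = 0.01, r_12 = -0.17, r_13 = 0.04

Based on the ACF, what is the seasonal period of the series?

7

The largest autocorrelation is r_7 = 0.62; the remaining lags stay at or below 0.13.
The dominant spike at lag 7 indicates a seasonal period of 7.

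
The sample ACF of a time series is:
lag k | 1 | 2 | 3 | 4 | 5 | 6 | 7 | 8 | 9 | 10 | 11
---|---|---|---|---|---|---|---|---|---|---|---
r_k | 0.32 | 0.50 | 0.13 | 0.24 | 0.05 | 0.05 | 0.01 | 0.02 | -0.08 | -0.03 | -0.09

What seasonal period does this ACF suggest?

The largest autocorrelation is r_2 = 0.50; the remaining lags stay at or below 0.32.
The dominant spike at lag 2 indicates a seasonal period of 2.

2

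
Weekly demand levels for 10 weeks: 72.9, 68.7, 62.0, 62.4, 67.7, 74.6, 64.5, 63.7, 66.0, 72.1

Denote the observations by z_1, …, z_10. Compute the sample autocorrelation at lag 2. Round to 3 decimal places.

Mean z̄ = (72.9 + 68.7 + 62.0 + 62.4 + 67.7 + 74.6 + 64.5 + 63.7 + 66.0 + 72.1)/10 = 67.4600
Numerator Σ_{t=1}^{8}(z_t−z̄)(z_{t+2}−z̄) = -114.0972
Denominator Σ(z_t−z̄)² = 184.1440
r_2 = -114.0972 / 184.1440 = -0.620

-0.620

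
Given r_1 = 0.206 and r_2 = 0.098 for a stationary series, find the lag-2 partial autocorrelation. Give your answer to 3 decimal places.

φ_{22} = (r_2 − r_1²) / (1 − r_1²)
r_1² = (0.206)² = 0.042436
Numerator = 0.098 − 0.0424 = 0.0556; denominator = 1 − 0.0424 = 0.9576
φ_{22} = 0.0556 / 0.9576 = 0.058

0.058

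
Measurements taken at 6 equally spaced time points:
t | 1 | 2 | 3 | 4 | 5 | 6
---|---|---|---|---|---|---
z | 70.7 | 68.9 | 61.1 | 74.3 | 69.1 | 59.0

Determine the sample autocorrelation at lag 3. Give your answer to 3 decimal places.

0.450

Mean z̄ = (70.7 + 68.9 + 61.1 + 74.3 + 69.1 + 59.0)/6 = 67.1833
Numerator Σ_{t=1}^{3}(z_t−z̄)(z_{t+3}−z̄) = 78.0992
Denominator Σ(z_t−z̄)² = 173.6083
r_3 = 78.0992 / 173.6083 = 0.450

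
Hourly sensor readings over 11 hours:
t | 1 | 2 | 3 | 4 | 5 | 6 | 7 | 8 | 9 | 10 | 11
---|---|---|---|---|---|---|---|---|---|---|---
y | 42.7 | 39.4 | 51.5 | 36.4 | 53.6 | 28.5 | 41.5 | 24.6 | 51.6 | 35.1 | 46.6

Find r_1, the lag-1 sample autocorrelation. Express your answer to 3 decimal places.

-0.630

Mean ȳ = (42.7 + 39.4 + 51.5 + 36.4 + 53.6 + 28.5 + 41.5 + 24.6 + 51.6 + 35.1 + 46.6)/11 = 41.0455
Numerator Σ_{t=1}^{10}(y_t−ȳ)(y_{t+1}−ȳ) = -566.8430
Denominator Σ(y_t−ȳ)² = 899.5873
r_1 = -566.8430 / 899.5873 = -0.630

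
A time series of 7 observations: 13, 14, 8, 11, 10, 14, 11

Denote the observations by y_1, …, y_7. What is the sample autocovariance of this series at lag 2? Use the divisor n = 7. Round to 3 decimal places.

Mean ȳ = (13 + 14 + 8 + 11 + 10 + 14 + 11)/7 = 11.5714
Deviations: 1.4286, 2.4286, -3.5714, -0.5714, -1.5714, 2.4286, -0.5714
Σ_{t=1}^{5}(y_t−ȳ)(y_{t+2}−ȳ) = -1.3673
γ_2 = -1.3673 / 7 = -0.195

-0.195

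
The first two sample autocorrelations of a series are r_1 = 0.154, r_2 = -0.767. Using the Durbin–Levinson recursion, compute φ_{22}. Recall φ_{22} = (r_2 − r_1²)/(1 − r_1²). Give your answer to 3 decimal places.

φ_{22} = (r_2 − r_1²) / (1 − r_1²)
r_1² = (0.154)² = 0.023716
Numerator = -0.767 − 0.0237 = -0.7907; denominator = 1 − 0.0237 = 0.9763
φ_{22} = -0.7907 / 0.9763 = -0.810

-0.810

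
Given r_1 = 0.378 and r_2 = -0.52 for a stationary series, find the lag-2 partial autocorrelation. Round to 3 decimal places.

φ_{22} = (r_2 − r_1²) / (1 − r_1²)
r_1² = (0.378)² = 0.142884
Numerator = -0.52 − 0.1429 = -0.6629; denominator = 1 − 0.1429 = 0.8571
φ_{22} = -0.6629 / 0.8571 = -0.773

-0.773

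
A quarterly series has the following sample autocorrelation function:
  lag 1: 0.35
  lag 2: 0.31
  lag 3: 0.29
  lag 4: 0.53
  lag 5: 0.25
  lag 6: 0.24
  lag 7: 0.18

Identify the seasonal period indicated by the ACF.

4

The largest autocorrelation is r_4 = 0.53; the remaining lags stay at or below 0.35. The elevated value at lag 1 (0.35), dropping to 0.31 at lag 2, reflects decaying short-term dependence rather than seasonality.
The dominant spike at lag 4 indicates a seasonal period of 4.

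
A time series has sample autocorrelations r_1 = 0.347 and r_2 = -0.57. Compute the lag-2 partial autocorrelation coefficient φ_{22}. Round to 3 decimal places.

-0.785

φ_{22} = (r_2 − r_1²) / (1 − r_1²)
r_1² = (0.347)² = 0.120409
Numerator = -0.57 − 0.1204 = -0.6904; denominator = 1 − 0.1204 = 0.8796
φ_{22} = -0.6904 / 0.8796 = -0.785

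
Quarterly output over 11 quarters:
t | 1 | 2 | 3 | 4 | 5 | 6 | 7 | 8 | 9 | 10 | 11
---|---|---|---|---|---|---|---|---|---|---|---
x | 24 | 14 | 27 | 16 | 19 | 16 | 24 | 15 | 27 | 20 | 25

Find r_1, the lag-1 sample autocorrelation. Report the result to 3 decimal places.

Mean x̄ = (24 + 14 + 27 + 16 + 19 + 16 + 24 + 15 + 27 + 20 + 25)/11 = 20.6364
Numerator Σ_{t=1}^{10}(x_t−x̄)(x_{t+1}−x̄) = -156.1322
Denominator Σ(x_t−x̄)² = 244.5455
r_1 = -156.1322 / 244.5455 = -0.638

-0.638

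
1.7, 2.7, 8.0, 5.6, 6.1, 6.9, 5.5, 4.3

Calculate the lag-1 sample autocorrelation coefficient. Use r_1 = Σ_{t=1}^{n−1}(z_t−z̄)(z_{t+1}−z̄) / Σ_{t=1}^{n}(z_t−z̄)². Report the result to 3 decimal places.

Mean z̄ = (1.7 + 2.7 + 8.0 + 5.6 + 6.1 + 6.9 + 5.5 + 4.3)/8 = 5.1000
Deviations from mean: -3.4000, -2.4000, 2.9000, 0.5000, 1.0000, 1.8000, 0.4000, -0.8000
Σ(z_t−z̄)(z_{t+1}−z̄) = (8.1600) + (-6.9600) + (1.4500) + (0.5000) + (1.8000) + (0.7200) + (-0.3200) = 5.3500
Denominator Σ(z_t−z̄)² = 31.0200
r_1 = 5.3500 / 31.0200 = 0.172

0.172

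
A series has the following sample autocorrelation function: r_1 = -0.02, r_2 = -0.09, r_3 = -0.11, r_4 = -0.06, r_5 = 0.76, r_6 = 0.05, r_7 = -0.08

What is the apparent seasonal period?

5

The largest autocorrelation is r_5 = 0.76; the remaining lags stay at or below 0.05.
The dominant spike at lag 5 indicates a seasonal period of 5.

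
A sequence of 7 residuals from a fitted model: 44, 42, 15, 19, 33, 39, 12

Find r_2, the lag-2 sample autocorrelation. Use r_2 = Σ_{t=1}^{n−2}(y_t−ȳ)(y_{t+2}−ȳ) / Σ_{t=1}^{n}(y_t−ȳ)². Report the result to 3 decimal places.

Mean ȳ = (44 + 42 + 15 + 19 + 33 + 39 + 12)/7 = 29.1429
Deviations from mean: 14.8571, 12.8571, -14.1429, -10.1429, 3.8571, 9.8571, -17.1429
Σ(y_t−ȳ)(y_{t+2}−ȳ) = (-210.1224) + (-130.4082) + (-54.5510) + (-99.9796) + (-66.1224) = -561.1837
Denominator Σ(y_t−ȳ)² = 1094.8571
r_2 = -561.1837 / 1094.8571 = -0.513

-0.513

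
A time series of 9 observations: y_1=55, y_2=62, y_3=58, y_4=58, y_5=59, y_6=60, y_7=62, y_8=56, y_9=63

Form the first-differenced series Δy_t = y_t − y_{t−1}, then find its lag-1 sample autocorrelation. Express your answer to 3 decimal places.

-0.500

First differences Δy: 7, -4, 0, 1, 1, 2, -6, 7
Mean of differences = 1.0000
Numerator Σ(Δy_t−Δȳ)(Δy_{t+1}−Δȳ) = -74.0000
Denominator Σ(Δy_t−Δȳ)² = 148.0000
r_1(Δy) = -74.0000 / 148.0000 = -0.500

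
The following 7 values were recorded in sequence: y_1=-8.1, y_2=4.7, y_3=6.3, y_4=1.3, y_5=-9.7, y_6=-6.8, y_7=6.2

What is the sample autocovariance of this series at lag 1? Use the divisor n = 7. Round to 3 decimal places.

0.929

Mean ȳ = (-8.1 + 4.7 + 6.3 + 1.3 − 9.7 − 6.8 + 6.2)/7 = -0.8714
Deviations: -7.2286, 5.5714, 7.1714, 2.1714, -8.8286, -5.9286, 7.0714
Σ_{t=1}^{6}(y_t−ȳ)(y_{t+1}−ȳ) = 6.5006
γ_1 = 6.5006 / 7 = 0.929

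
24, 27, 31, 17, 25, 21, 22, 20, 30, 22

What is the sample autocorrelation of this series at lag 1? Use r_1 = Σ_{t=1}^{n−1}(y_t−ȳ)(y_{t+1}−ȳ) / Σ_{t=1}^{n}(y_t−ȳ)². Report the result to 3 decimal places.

Mean ȳ = (24 + 27 + 31 + 17 + 25 + 21 + 22 + 20 + 30 + 22)/10 = 23.9000
Numerator Σ_{t=1}^{9}(y_t−ȳ)(y_{t+1}−ȳ) = -59.9100
Denominator Σ(y_t−ȳ)² = 176.9000
r_1 = -59.9100 / 176.9000 = -0.339

-0.339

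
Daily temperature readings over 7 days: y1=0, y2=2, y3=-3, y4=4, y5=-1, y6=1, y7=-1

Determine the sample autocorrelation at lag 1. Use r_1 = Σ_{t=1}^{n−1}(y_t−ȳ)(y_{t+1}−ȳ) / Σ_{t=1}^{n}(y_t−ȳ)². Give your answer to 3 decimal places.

Mean ȳ = (0 + 2 − 3 + 4 − 1 + 1 − 1)/7 = 0.2857
Deviations from mean: -0.2857, 1.7143, -3.2857, 3.7143, -1.2857, 0.7143, -1.2857
Σ(y_t−ȳ)(y_{t+1}−ȳ) = (-0.4898) + (-5.6327) + (-12.2041) + (-4.7755) + (-0.9184) + (-0.9184) = -24.9388
Denominator Σ(y_t−ȳ)² = 31.4286
r_1 = -24.9388 / 31.4286 = -0.794

-0.794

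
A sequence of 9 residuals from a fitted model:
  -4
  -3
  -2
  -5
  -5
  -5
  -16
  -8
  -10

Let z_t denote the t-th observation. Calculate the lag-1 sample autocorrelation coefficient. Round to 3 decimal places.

0.272

Mean z̄ = (-4 − 3 − 2 − 5 − 5 − 5 − 16 − 8 − 10)/9 = -6.4444
Numerator Σ_{t=1}^{8}(z_t−z̄)(z_{t+1}−z̄) = 40.9136
Denominator Σ(z_t−z̄)² = 150.2222
r_1 = 40.9136 / 150.2222 = 0.272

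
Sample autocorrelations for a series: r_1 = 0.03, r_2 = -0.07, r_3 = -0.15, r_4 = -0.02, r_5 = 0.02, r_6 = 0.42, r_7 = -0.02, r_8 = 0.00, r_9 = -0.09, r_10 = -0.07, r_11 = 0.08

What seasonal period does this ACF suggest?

The largest autocorrelation is r_6 = 0.42; the remaining lags stay at or below 0.08.
The dominant spike at lag 6 indicates a seasonal period of 6.

6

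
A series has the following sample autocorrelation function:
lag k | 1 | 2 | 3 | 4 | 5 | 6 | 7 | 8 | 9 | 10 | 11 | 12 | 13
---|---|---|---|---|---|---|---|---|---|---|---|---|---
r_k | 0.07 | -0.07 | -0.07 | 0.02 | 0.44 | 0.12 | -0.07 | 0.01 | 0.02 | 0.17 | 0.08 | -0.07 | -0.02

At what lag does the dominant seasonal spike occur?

The largest autocorrelation is r_5 = 0.44, with a weaker echo at lag 10 (0.17); the remaining lags stay at or below 0.12.
The dominant spike at lag 5 indicates a seasonal period of 5.

5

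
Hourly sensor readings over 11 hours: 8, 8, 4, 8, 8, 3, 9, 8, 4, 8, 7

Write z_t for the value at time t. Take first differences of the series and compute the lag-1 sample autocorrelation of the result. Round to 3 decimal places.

First differences Δz: 0, -4, 4, 0, -5, 6, -1, -4, 4, -1
Mean of differences = -0.1000
Numerator Σ(Δz_t−Δz̄)(Δz_{t+1}−Δz̄) = -68.0100
Denominator Σ(Δz_t−Δz̄)² = 126.9000
r_1(Δz) = -68.0100 / 126.9000 = -0.536

-0.536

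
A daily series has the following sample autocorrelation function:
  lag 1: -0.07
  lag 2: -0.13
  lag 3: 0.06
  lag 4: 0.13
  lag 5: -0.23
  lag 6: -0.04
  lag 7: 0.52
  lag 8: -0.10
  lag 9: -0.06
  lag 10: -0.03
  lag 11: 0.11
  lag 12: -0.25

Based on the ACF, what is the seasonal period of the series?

7

The largest autocorrelation is r_7 = 0.52; the remaining lags stay at or below 0.13.
The dominant spike at lag 7 indicates a seasonal period of 7.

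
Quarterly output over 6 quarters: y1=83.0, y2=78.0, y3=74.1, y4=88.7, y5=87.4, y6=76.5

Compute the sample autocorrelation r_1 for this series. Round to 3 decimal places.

Mean ȳ = (83.0 + 78.0 + 74.1 + 88.7 + 87.4 + 76.5)/6 = 81.2833
Deviations from mean: 1.7167, -3.2833, -7.1833, 7.4167, 6.1167, -4.7833
Numerator Σ_{t=1}^{5}(y_t−ȳ)(y_{t+1}−ȳ) = -19.2203
Denominator Σ(y_t−ȳ)² = 180.6283
r_1 = -19.2203 / 180.6283 = -0.106

-0.106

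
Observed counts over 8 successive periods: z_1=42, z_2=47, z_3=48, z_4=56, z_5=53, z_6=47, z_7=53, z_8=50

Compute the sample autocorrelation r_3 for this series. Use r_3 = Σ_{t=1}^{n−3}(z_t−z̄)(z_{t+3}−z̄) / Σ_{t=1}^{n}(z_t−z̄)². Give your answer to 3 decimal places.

Mean z̄ = (42 + 47 + 48 + 56 + 53 + 47 + 53 + 50)/8 = 49.5000
Deviations from mean: -7.5000, -2.5000, -1.5000, 6.5000, 3.5000, -2.5000, 3.5000, 0.5000
Numerator Σ_{t=1}^{5}(z_t−z̄)(z_{t+3}−z̄) = -29.2500
Denominator Σ(z_t−z̄)² = 138.0000
r_3 = -29.2500 / 138.0000 = -0.212

-0.212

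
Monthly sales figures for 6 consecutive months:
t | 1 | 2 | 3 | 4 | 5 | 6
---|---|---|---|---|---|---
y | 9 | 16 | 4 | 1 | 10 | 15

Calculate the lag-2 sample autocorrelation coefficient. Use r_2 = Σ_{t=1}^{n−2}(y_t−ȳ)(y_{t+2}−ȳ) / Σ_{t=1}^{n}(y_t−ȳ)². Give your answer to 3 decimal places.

-0.611

Mean ȳ = (9 + 16 + 4 + 1 + 10 + 15)/6 = 9.1667
Deviations from mean: -0.1667, 6.8333, -5.1667, -8.1667, 0.8333, 5.8333
Σ(y_t−ȳ)(y_{t+2}−ȳ) = (0.8611) + (-55.8056) + (-4.3056) + (-47.6389) = -106.8889
Denominator Σ(y_t−ȳ)² = 174.8333
r_2 = -106.8889 / 174.8333 = -0.611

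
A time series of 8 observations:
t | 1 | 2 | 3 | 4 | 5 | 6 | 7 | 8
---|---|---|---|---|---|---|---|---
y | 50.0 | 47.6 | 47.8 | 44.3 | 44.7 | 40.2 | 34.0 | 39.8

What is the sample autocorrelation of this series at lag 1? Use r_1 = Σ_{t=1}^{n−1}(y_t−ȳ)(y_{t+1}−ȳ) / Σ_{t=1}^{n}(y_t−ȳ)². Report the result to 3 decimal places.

Mean ȳ = (50.0 + 47.6 + 47.8 + 44.3 + 44.7 + 40.2 + 34.0 + 39.8)/8 = 43.5500
Deviations from mean: 6.4500, 4.0500, 4.2500, 0.7500, 1.1500, -3.3500, -9.5500, -3.7500
Numerator Σ_{t=1}^{7}(y_t−ȳ)(y_{t+1}−ȳ) = 111.3375
Denominator Σ(y_t−ȳ)² = 194.4400
r_1 = 111.3375 / 194.4400 = 0.573

0.573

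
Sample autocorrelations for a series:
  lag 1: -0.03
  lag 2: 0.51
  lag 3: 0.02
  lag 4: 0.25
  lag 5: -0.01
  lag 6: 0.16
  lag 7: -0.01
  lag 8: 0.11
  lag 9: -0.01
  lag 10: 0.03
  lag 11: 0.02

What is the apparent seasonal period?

The largest autocorrelation is r_2 = 0.51, with weaker echoes at lags 4 (0.25) and 6 (0.16); the remaining lags stay at or below 0.11.
The dominant spike at lag 2 indicates a seasonal period of 2.

2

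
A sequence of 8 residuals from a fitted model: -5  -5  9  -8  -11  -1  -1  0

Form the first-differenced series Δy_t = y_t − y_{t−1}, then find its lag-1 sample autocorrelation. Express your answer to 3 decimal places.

-0.373

First differences Δy: 0, 14, -17, -3, 10, 0, 1
Mean of differences = 0.7143
Numerator Σ(Δy_t−Δȳ)(Δy_{t+1}−Δȳ) = -220.3673
Denominator Σ(Δy_t−Δȳ)² = 591.4286
r_1(Δy) = -220.3673 / 591.4286 = -0.373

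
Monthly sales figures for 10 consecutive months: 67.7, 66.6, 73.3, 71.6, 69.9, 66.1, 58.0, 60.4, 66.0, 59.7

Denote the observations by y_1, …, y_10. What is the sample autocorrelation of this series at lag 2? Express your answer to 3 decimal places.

Mean ȳ = (67.7 + 66.6 + 73.3 + 71.6 + 69.9 + 66.1 + 58.0 + 60.4 + 66.0 + 59.7)/10 = 65.9300
Numerator Σ_{t=1}^{8}(y_t−ȳ)(y_{t+2}−ȳ) = 48.5412
Denominator Σ(y_t−ȳ)² = 238.1210
r_2 = 48.5412 / 238.1210 = 0.204

0.204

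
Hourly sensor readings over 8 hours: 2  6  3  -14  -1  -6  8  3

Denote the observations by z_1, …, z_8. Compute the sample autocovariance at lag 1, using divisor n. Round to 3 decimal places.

-1.939

Mean z̄ = (2 + 6 + 3 − 14 − 1 − 6 + 8 + 3)/8 = 0.1250
Σ_{t=1}^{7}(z_t−z̄)(z_{t+1}−z̄) = -15.5156
γ_1 = -15.5156 / 8 = -1.939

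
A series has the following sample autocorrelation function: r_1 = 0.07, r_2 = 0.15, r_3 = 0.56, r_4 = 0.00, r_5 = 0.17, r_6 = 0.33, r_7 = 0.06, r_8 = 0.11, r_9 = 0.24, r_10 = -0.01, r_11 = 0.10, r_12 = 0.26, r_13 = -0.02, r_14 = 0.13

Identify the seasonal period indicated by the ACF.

The largest autocorrelation is r_3 = 0.56, with weaker echoes at lags 6 (0.33), 9 (0.24) and 12 (0.26); the remaining lags stay at or below 0.17.
The dominant spike at lag 3 indicates a seasonal period of 3.

3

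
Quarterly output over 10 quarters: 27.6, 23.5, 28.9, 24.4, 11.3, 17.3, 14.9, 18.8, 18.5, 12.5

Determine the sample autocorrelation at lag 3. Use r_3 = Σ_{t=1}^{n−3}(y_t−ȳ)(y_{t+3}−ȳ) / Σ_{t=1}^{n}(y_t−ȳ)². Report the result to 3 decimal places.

0.019

Mean ȳ = (27.6 + 23.5 + 28.9 + 24.4 + 11.3 + 17.3 + 14.9 + 18.8 + 18.5 + 12.5)/10 = 19.7700
Numerator Σ_{t=1}^{7}(y_t−ȳ)(y_{t+3}−ȳ) = 6.3183
Denominator Σ(y_t−ȳ)² = 336.9810
r_3 = 6.3183 / 336.9810 = 0.019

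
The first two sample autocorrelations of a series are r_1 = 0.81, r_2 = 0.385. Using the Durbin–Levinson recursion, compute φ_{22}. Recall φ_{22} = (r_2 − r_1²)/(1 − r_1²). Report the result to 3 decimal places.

-0.788

φ_{22} = (r_2 − r_1²) / (1 − r_1²)
r_1² = (0.81)² = 0.6561
Numerator = 0.385 − 0.6561 = -0.2711; denominator = 1 − 0.6561 = 0.3439
φ_{22} = -0.2711 / 0.3439 = -0.788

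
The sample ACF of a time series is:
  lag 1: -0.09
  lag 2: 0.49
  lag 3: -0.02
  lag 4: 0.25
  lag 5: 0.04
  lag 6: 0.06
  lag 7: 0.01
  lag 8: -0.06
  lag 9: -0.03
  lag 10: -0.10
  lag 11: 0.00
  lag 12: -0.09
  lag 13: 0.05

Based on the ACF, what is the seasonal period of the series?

The largest autocorrelation is r_2 = 0.49, with a weaker echo at lag 4 (0.25); the remaining lags stay at or below 0.06.
The dominant spike at lag 2 indicates a seasonal period of 2.

2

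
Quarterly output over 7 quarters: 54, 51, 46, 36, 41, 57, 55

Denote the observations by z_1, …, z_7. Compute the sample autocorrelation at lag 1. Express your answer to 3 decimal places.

0.338

Mean z̄ = (54 + 51 + 46 + 36 + 41 + 57 + 55)/7 = 48.5714
Deviations from mean: 5.4286, 2.4286, -2.5714, -12.5714, -7.5714, 8.4286, 6.4286
Numerator Σ_{t=1}^{6}(z_t−z̄)(z_{t+1}−z̄) = 124.8163
Denominator Σ(z_t−z̄)² = 369.7143
r_1 = 124.8163 / 369.7143 = 0.338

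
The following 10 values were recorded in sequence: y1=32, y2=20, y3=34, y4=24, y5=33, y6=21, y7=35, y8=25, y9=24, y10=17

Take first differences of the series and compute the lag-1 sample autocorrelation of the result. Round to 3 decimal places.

First differences Δy: -12, 14, -10, 9, -12, 14, -10, -1, -7
Mean of differences = -1.6667
Numerator Σ(Δy_t−Δȳ)(Δy_{t+1}−Δȳ) = -793.1111
Denominator Σ(Δy_t−Δȳ)² = 986.0000
r_1(Δy) = -793.1111 / 986.0000 = -0.804

-0.804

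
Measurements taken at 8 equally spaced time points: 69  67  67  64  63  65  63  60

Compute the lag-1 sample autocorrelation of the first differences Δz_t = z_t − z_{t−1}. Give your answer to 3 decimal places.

-0.195

First differences Δz: -2, 0, -3, -1, 2, -2, -3
Mean of differences = -1.2857
Numerator Σ(Δz_t−Δz̄)(Δz_{t+1}−Δz̄) = -3.7959
Denominator Σ(Δz_t−Δz̄)² = 19.4286
r_1(Δz) = -3.7959 / 19.4286 = -0.195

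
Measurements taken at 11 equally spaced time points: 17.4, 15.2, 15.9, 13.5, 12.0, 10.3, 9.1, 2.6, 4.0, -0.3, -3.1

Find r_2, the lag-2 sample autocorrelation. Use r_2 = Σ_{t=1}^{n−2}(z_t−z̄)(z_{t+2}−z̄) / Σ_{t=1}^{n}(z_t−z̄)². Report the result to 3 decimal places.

Mean z̄ = (17.4 + 15.2 + 15.9 + 13.5 + 12.0 + 10.3 + 9.1 + 2.6 + 4.0 − 0.3 − 3.1)/11 = 8.7818
Numerator Σ_{t=1}^{9}(z_t−z̄)(z_{t+2}−z̄) = 224.7748
Denominator Σ(z_t−z̄)² = 485.8964
r_2 = 224.7748 / 485.8964 = 0.463

0.463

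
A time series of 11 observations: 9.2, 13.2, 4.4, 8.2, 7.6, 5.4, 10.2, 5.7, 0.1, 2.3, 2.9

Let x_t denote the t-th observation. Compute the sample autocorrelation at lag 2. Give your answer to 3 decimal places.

0.056

Mean x̄ = (9.2 + 13.2 + 4.4 + 8.2 + 7.6 + 5.4 + 10.2 + 5.7 + 0.1 + 2.3 + 2.9)/11 = 6.2909
Numerator Σ_{t=1}^{9}(x_t−x̄)(x_{t+2}−x̄) = 8.3071
Denominator Σ(x_t−x̄)² = 147.3091
r_2 = 8.3071 / 147.3091 = 0.056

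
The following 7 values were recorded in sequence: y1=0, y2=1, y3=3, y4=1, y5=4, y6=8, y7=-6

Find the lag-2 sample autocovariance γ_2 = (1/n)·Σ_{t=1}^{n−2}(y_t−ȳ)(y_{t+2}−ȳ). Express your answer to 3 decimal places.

-2.930

Mean ȳ = (0 + 1 + 3 + 1 + 4 + 8 − 6)/7 = 1.5714
Σ_{t=1}^{5}(y_t−ȳ)(y_{t+2}−ȳ) = -20.5102
γ_2 = -20.5102 / 7 = -2.930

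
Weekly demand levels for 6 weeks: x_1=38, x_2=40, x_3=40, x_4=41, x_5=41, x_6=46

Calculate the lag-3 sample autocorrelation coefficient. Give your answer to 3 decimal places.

-0.139

Mean x̄ = (38 + 40 + 40 + 41 + 41 + 46)/6 = 41.0000
Deviations from mean: -3.0000, -1.0000, -1.0000, 0.0000, 0.0000, 5.0000
Numerator Σ_{t=1}^{3}(x_t−x̄)(x_{t+3}−x̄) = -5.0000
Denominator Σ(x_t−x̄)² = 36.0000
r_3 = -5.0000 / 36.0000 = -0.139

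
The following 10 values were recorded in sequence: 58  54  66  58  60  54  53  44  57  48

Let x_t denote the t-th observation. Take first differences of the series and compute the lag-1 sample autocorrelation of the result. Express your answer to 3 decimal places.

First differences Δx: -4, 12, -8, 2, -6, -1, -9, 13, -9
Mean of differences = -1.1111
Numerator Σ(Δx_t−Δx̄)(Δx_{t+1}−Δx̄) = -388.9012
Denominator Σ(Δx_t−Δx̄)² = 584.8889
r_1(Δx) = -388.9012 / 584.8889 = -0.665

-0.665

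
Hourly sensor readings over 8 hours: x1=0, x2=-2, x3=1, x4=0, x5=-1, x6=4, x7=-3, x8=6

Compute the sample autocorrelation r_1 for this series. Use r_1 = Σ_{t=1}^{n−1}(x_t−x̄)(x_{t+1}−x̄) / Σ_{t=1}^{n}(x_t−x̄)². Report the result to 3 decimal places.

-0.560

Mean x̄ = (0 − 2 + 1 + 0 − 1 + 4 − 3 + 6)/8 = 0.6250
Deviations from mean: -0.6250, -2.6250, 0.3750, -0.6250, -1.6250, 3.3750, -3.6250, 5.3750
Σ(x_t−x̄)(x_{t+1}−x̄) = (1.6406) + (-0.9844) + (-0.2344) + (1.0156) + (-5.4844) + (-12.2344) + (-19.4844) = -35.7656
Denominator Σ(x_t−x̄)² = 63.8750
r_1 = -35.7656 / 63.8750 = -0.560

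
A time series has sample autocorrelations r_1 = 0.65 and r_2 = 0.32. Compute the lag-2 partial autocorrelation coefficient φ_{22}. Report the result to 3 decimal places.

-0.177

φ_{22} = (r_2 − r_1²) / (1 − r_1²)
r_1² = (0.65)² = 0.4225
Numerator = 0.32 − 0.4225 = -0.1025; denominator = 1 − 0.4225 = 0.5775
φ_{22} = -0.1025 / 0.5775 = -0.177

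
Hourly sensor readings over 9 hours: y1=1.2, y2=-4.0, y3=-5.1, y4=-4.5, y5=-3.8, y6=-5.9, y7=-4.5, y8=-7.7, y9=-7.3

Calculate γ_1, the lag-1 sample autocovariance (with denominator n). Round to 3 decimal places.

1.114

Mean ȳ = (1.2 − 4.0 − 5.1 − 4.5 − 3.8 − 5.9 − 4.5 − 7.7 − 7.3)/9 = -4.6222
Σ_{t=1}^{8}(y_t−ȳ)(y_{t+1}−ȳ) = 10.0262
γ_1 = 10.0262 / 9 = 1.114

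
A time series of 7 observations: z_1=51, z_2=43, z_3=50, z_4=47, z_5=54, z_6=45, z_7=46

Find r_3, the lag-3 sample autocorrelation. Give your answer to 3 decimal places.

-0.420

Mean z̄ = (51 + 43 + 50 + 47 + 54 + 45 + 46)/7 = 48.0000
Deviations from mean: 3.0000, -5.0000, 2.0000, -1.0000, 6.0000, -3.0000, -2.0000
Σ(z_t−z̄)(z_{t+3}−z̄) = (-3.0000) + (-30.0000) + (-6.0000) + (2.0000) = -37.0000
Denominator Σ(z_t−z̄)² = 88.0000
r_3 = -37.0000 / 88.0000 = -0.420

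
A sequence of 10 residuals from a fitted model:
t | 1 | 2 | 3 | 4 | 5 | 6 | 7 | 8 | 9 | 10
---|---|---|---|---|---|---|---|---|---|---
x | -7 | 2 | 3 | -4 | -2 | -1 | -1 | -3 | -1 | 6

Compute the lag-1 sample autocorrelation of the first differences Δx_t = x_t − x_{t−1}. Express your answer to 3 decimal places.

0.013

First differences Δx: 9, 1, -7, 2, 1, 0, -2, 2, 7
Mean of differences = 1.4444
Numerator Σ(Δx_t−Δx̄)(Δx_{t+1}−Δx̄) = 2.2469
Denominator Σ(Δx_t−Δx̄)² = 174.2222
r_1(Δx) = 2.2469 / 174.2222 = 0.013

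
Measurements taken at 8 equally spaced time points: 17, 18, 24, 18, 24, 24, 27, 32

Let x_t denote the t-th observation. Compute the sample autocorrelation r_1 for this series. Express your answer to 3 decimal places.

0.301

Mean x̄ = (17 + 18 + 24 + 18 + 24 + 24 + 27 + 32)/8 = 23.0000
Deviations from mean: -6.0000, -5.0000, 1.0000, -5.0000, 1.0000, 1.0000, 4.0000, 9.0000
Σ(x_t−x̄)(x_{t+1}−x̄) = (30.0000) + (-5.0000) + (-5.0000) + (-5.0000) + (1.0000) + (4.0000) + (36.0000) = 56.0000
Denominator Σ(x_t−x̄)² = 186.0000
r_1 = 56.0000 / 186.0000 = 0.301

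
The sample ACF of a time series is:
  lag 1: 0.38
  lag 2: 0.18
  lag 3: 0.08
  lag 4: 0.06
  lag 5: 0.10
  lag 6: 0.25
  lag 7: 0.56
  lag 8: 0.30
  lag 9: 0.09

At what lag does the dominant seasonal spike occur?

The largest autocorrelation is r_7 = 0.56; the remaining lags stay at or below 0.38. The elevated value at lag 1 (0.38), dropping to 0.18 at lag 2, reflects decaying short-term dependence rather than seasonality.
The dominant spike at lag 7 indicates a seasonal period of 7.

7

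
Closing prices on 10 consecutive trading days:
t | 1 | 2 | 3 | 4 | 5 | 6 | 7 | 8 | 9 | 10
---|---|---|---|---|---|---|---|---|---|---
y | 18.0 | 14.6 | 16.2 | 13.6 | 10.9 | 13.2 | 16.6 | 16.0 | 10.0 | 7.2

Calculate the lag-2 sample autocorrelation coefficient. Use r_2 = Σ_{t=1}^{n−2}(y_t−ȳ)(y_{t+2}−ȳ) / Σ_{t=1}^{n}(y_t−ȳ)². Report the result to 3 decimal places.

Mean ȳ = (18.0 + 14.6 + 16.2 + 13.6 + 10.9 + 13.2 + 16.6 + 16.0 + 10.0 + 7.2)/10 = 13.6300
Numerator Σ_{t=1}^{8}(y_t−ȳ)(y_{t+2}−ȳ) = -30.9488
Denominator Σ(y_t−ȳ)² = 103.2410
r_2 = -30.9488 / 103.2410 = -0.300

-0.300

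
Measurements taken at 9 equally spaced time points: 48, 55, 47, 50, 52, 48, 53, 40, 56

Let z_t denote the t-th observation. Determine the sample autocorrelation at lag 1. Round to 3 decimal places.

Mean z̄ = (48 + 55 + 47 + 50 + 52 + 48 + 53 + 40 + 56)/9 = 49.8889
Numerator Σ_{t=1}^{8}(z_t−z̄)(z_{t+1}−z̄) = -125.5679
Denominator Σ(z_t−z̄)² = 190.8889
r_1 = -125.5679 / 190.8889 = -0.658

-0.658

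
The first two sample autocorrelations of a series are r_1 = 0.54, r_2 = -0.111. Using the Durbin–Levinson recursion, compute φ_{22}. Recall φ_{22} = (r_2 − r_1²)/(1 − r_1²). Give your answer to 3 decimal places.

φ_{22} = (r_2 − r_1²) / (1 − r_1²)
r_1² = (0.54)² = 0.2916
Numerator = -0.111 − 0.2916 = -0.4026; denominator = 1 − 0.2916 = 0.7084
φ_{22} = -0.4026 / 0.7084 = -0.568

-0.568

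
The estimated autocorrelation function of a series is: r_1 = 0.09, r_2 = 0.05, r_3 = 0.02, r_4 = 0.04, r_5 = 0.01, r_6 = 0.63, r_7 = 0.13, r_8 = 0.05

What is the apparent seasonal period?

6

The largest autocorrelation is r_6 = 0.63; the remaining lags stay at or below 0.13.
The dominant spike at lag 6 indicates a seasonal period of 6.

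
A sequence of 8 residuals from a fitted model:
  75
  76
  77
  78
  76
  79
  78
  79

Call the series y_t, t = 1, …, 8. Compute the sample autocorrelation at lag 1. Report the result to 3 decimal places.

Mean ȳ = (75 + 76 + 77 + 78 + 76 + 79 + 78 + 79)/8 = 77.2500
Deviations from mean: -2.2500, -1.2500, -0.2500, 0.7500, -1.2500, 1.7500, 0.7500, 1.7500
Numerator Σ_{t=1}^{7}(y_t−ȳ)(y_{t+1}−ȳ) = 2.4375
Denominator Σ(y_t−ȳ)² = 15.5000
r_1 = 2.4375 / 15.5000 = 0.157

0.157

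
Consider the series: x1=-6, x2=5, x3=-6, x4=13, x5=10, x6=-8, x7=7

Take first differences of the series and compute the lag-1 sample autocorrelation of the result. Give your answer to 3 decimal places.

-0.512

First differences Δx: 11, -11, 19, -3, -18, 15
Mean of differences = 2.1667
Numerator Σ(Δx_t−Δx̄)(Δx_{t+1}−Δx̄) = -579.5278
Denominator Σ(Δx_t−Δx̄)² = 1132.8333
r_1(Δx) = -579.5278 / 1132.8333 = -0.512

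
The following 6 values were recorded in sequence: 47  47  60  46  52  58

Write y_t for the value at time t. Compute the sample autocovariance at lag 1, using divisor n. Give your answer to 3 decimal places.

-10.685

Mean ȳ = (47 + 47 + 60 + 46 + 52 + 58)/6 = 51.6667
Deviations: -4.6667, -4.6667, 8.3333, -5.6667, 0.3333, 6.3333
Σ_{t=1}^{5}(y_t−ȳ)(y_{t+1}−ȳ) = -64.1111
γ_1 = -64.1111 / 6 = -10.685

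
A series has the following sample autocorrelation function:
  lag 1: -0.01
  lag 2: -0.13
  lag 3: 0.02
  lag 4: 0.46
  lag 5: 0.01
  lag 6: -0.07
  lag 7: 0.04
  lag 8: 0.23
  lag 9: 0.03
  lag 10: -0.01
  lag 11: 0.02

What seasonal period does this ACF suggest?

4

The largest autocorrelation is r_4 = 0.46, with a weaker echo at lag 8 (0.23); the remaining lags stay at or below 0.04.
The dominant spike at lag 4 indicates a seasonal period of 4.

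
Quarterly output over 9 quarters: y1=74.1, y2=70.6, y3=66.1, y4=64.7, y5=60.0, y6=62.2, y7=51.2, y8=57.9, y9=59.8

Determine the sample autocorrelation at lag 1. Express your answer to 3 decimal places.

0.518

Mean ȳ = (74.1 + 70.6 + 66.1 + 64.7 + 60.0 + 62.2 + 51.2 + 57.9 + 59.8)/9 = 62.9556
Numerator Σ_{t=1}^{8}(y_t−ȳ)(y_{t+1}−ȳ) = 196.0591
Denominator Σ(y_t−ȳ)² = 378.5822
r_1 = 196.0591 / 378.5822 = 0.518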